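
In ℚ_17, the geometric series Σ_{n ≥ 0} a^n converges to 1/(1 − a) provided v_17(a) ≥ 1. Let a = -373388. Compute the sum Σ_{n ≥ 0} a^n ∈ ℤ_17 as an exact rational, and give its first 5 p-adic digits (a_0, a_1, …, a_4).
Σ a^n = 1/(1 − a) = 1/373389;  first 5 digits = (1, 0, 0, 9, 12)

v_17(a) = 3 ≥ 1, so the series converges in ℤ_17 to 1/(1 − a) = 1/(1 − (-373388)) = 1/373389. Expand this rational in ℤ_17: compute digits iteratively via d_i = x_i mod 17, x_{i+1} = (x_i − d_i)/17. The first 5 digits are (1, 0, 0, 9, 12).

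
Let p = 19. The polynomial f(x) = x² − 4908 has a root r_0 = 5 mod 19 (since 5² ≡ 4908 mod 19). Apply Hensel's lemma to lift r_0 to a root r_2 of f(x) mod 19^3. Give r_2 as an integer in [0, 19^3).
r_2 = 1829 (mod 6859)

Hensel's recurrence: r_{i+1} = r_i − f(r_i)·(f′(r_i))^{-1} mod 19^{i+2}, with f′(x) = 2x. Iterate:
  r_0 = 5 (mod 19)
  r_1 = 24 (mod 361)
  r_2 = 1829 (mod 6859)
Final: r_2 = 1829, and one checks f(r_2) ≡ 0 mod 19^3.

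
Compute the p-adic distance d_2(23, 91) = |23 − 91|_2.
d_2(23, 91) = 1/4

Step 1 — x − y = 23 − 91 = -68. Step 2 — v_2(-68) = 2 (factor: -68 = −(2^2 · 17); the sign does not affect v_p). Step 3 — |x − y|_2 = 2^{-2} = 1/4.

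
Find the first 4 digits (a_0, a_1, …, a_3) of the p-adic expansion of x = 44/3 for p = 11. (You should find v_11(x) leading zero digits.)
(a_0, …, a_3) = (0, 5, 7, 3)

v_11(44/3) = 1, so a_0 = ... = a_0 = 0. Factor out: x = 11^1 · u with u = 4/3 a unit in ℤ_11. Expand u iteratively via a_{v+i} = u_i mod 11, u_{i+1} = (u_i − a_{v+i})/11:
  u_0 = 4/3;  a_1 = 5;  u_1 = (u_0 − 5)/11 = -1/3
  u_1 = -1/3;  a_2 = 7;  u_2 = (u_1 − 7)/11 = -2/3
  u_2 = -2/3;  a_3 = 3;  u_3 = (u_2 − 3)/11 = -1/3
Digits: (0, 5, 7, 3).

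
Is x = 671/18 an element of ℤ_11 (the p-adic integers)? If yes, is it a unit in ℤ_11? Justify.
x ∈ ℤ_11 but not a unit; v_11(x) = 1 > 0

ℤ_11 = {x ∈ ℚ_11 : v_11(x) ≥ 0} and ℤ_11^× = {x ∈ ℤ_11 : v_11(x) = 0}. Here v_11(671/18) = v_11(num) − v_11(den) = 1; compare against these criteria.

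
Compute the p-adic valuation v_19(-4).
v_19(-4) = 0

v_19(n) is the largest exponent k such that 19^k divides n. Factor out: -4 = -19^0 · 4. (Sign doesn't affect v_p.) So v_19(-4) = 0.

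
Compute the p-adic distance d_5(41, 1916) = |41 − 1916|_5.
d_5(41, 1916) = 1/625

Step 1 — x − y = 41 − 1916 = -1875. Step 2 — v_5(-1875) = 4 (factor: -1875 = −(5^4 · 3); the sign does not affect v_p). Step 3 — |x − y|_5 = 5^{-4} = 1/625.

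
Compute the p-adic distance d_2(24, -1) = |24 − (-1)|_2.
d_2(24, -1) = 1

Step 1 — x − y = 24 − (-1) = 25. Step 2 — v_2(25) = 0 (factor: 25 = (2^0 · 25); the sign does not affect v_p). Step 3 — |x − y|_2 = 2^{0} = 1.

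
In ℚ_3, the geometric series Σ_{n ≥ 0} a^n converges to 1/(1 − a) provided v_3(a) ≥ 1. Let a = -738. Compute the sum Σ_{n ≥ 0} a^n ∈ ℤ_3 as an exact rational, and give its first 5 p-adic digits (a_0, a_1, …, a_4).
Σ a^n = 1/(1 − a) = 1/739;  first 5 digits = (1, 0, 2, 2, 0)

v_3(a) = 2 ≥ 1, so the series converges in ℤ_3 to 1/(1 − a) = 1/(1 − (-738)) = 1/739. Expand this rational in ℤ_3: compute digits iteratively via d_i = x_i mod 3, x_{i+1} = (x_i − d_i)/3. The first 5 digits are (1, 0, 2, 2, 0).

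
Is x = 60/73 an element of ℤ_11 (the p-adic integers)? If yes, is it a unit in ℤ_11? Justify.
x ∈ ℤ_11^× (unit); v_11(x) = 0

ℤ_11 = {x ∈ ℚ_11 : v_11(x) ≥ 0} and ℤ_11^× = {x ∈ ℤ_11 : v_11(x) = 0}. Here v_11(60/73) = v_11(num) − v_11(den) = 0; compare against these criteria.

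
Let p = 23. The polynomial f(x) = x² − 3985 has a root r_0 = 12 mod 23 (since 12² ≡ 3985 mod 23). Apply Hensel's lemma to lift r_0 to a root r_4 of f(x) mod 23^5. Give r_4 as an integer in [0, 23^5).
r_4 = 2719210 (mod 6436343)

Hensel's recurrence: r_{i+1} = r_i − f(r_i)·(f′(r_i))^{-1} mod 23^{i+2}, with f′(x) = 2x. Iterate:
  r_0 = 12 (mod 23)
  r_1 = 150 (mod 529)
  r_2 = 5969 (mod 12167)
  r_3 = 200641 (mod 279841)
  r_4 = 2719210 (mod 6436343)
Final: r_4 = 2719210, and one checks f(r_4) ≡ 0 mod 23^5.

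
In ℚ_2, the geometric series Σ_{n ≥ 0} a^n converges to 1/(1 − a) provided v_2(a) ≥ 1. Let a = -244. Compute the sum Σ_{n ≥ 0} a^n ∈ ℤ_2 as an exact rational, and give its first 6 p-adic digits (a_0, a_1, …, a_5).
Σ a^n = 1/(1 − a) = 1/245;  first 6 digits = (1, 0, 1, 1, 1, 0)

v_2(a) = 2 ≥ 1, so the series converges in ℤ_2 to 1/(1 − a) = 1/(1 − (-244)) = 1/245. Expand this rational in ℤ_2: compute digits iteratively via d_i = x_i mod 2, x_{i+1} = (x_i − d_i)/2. The first 6 digits are (1, 0, 1, 1, 1, 0).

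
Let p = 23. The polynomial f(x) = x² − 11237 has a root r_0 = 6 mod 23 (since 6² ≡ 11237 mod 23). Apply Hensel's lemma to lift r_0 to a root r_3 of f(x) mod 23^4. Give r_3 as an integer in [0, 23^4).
r_3 = 193804 (mod 279841)

Hensel's recurrence: r_{i+1} = r_i − f(r_i)·(f′(r_i))^{-1} mod 23^{i+2}, with f′(x) = 2x. Iterate:
  r_0 = 6 (mod 23)
  r_1 = 190 (mod 529)
  r_2 = 11299 (mod 12167)
  r_3 = 193804 (mod 279841)
Final: r_3 = 193804, and one checks f(r_3) ≡ 0 mod 23^4.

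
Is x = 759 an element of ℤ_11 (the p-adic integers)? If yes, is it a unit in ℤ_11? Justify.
x ∈ ℤ_11 but not a unit; v_11(x) = 1 > 0

ℤ_11 = {x ∈ ℚ_11 : v_11(x) ≥ 0} and ℤ_11^× = {x ∈ ℤ_11 : v_11(x) = 0}. Here v_11(759) = v_11(num) − v_11(den) = 1; compare against these criteria.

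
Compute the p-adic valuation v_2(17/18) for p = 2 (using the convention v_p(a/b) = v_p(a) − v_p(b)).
v_2(17/18) = -1

Factor powers of 2 from the numerator and denominator of the reduced fraction: 17 = 2^0 · 17 and 18 = 2^1 · 9. Apply v_p(a/b) = v_p(a) − v_p(b): v_2(17/18) = 0 − 1 = -1.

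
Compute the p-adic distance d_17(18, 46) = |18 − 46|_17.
d_17(18, 46) = 1

Step 1 — x − y = 18 − 46 = -28. Step 2 — v_17(-28) = 0 (factor: -28 = −(17^0 · 28); the sign does not affect v_p). Step 3 — |x − y|_17 = 17^{0} = 1.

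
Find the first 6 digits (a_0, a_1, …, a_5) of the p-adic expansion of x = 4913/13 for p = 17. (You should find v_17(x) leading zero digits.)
(a_0, …, a_5) = (0, 0, 0, 4, 5, 1)

v_17(4913/13) = 3, so a_0 = ... = a_2 = 0. Factor out: x = 17^3 · u with u = 1/13 a unit in ℤ_17. Expand u iteratively via a_{v+i} = u_i mod 17, u_{i+1} = (u_i − a_{v+i})/17:
  u_0 = 1/13;  a_3 = 4;  u_1 = (u_0 − 4)/17 = -3/13
  u_1 = -3/13;  a_4 = 5;  u_2 = (u_1 − 5)/17 = -4/13
  u_2 = -4/13;  a_5 = 1;  u_3 = (u_2 − 1)/17 = -1/13
Digits: (0, 0, 0, 4, 5, 1).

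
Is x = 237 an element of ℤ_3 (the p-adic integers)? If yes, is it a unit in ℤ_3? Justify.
x ∈ ℤ_3 but not a unit; v_3(x) = 1 > 0

ℤ_3 = {x ∈ ℚ_3 : v_3(x) ≥ 0} and ℤ_3^× = {x ∈ ℤ_3 : v_3(x) = 0}. Here v_3(237) = v_3(num) − v_3(den) = 1; compare against these criteria.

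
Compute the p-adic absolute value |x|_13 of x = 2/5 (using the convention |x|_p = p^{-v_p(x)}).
|2/5|_13 = 1

Step 1 — compute v_13(x) by factoring powers of 13 out of the numerator and denominator: v_13(2/5) = 0. Step 2 — apply |x|_p = p^{-v_p(x)} = 13^{0} = 1.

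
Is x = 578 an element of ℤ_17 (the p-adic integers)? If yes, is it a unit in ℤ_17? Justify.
x ∈ ℤ_17 but not a unit; v_17(x) = 2 > 0

ℤ_17 = {x ∈ ℚ_17 : v_17(x) ≥ 0} and ℤ_17^× = {x ∈ ℤ_17 : v_17(x) = 0}. Here v_17(578) = v_17(num) − v_17(den) = 2; compare against these criteria.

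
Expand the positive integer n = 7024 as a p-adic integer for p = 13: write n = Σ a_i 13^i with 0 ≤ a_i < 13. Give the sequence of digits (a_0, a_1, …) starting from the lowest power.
(a_0, a_1, …) = (4, 7, 2, 3)

Repeated division by 13 gives the digits low-to-high: 7024 = 4 + 7·13^1 + 2·13^2 + 3·13^3. Digit sequence: (4, 7, 2, 3).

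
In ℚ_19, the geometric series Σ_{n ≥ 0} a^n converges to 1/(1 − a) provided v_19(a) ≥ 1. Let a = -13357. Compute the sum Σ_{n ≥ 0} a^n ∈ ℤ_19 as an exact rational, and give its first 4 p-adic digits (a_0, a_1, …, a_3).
Σ a^n = 1/(1 − a) = 1/13358;  first 4 digits = (1, 0, 1, 17)

v_19(a) = 2 ≥ 1, so the series converges in ℤ_19 to 1/(1 − a) = 1/(1 − (-13357)) = 1/13358. Expand this rational in ℤ_19: compute digits iteratively via d_i = x_i mod 19, x_{i+1} = (x_i − d_i)/19. The first 4 digits are (1, 0, 1, 17).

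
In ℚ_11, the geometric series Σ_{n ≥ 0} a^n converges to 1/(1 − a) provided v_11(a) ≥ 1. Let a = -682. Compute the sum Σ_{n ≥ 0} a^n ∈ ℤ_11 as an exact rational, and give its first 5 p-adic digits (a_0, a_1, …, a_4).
Σ a^n = 1/(1 − a) = 1/683;  first 5 digits = (1, 4, 10, 5, 5)

v_11(a) = 1 ≥ 1, so the series converges in ℤ_11 to 1/(1 − a) = 1/(1 − (-682)) = 1/683. Expand this rational in ℤ_11: compute digits iteratively via d_i = x_i mod 11, x_{i+1} = (x_i − d_i)/11. The first 5 digits are (1, 4, 10, 5, 5).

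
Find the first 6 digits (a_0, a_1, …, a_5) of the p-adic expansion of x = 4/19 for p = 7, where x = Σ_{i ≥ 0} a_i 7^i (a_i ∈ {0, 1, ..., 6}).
(a_0, …, a_5) = (5, 3, 5, 4, 3, 5)

v_7(4/19) = 0 (numerator and denominator both coprime to 7), so x ∈ ℤ_7^×. Compute digits iteratively via a_i = x_i mod 7, x_{i+1} = (x_i − a_i)/7, with x_0 = x:
  x_0 = 4/19;  a_0 = 5;  x_1 = (x_0 − 5)/7 = -13/19
  x_1 = -13/19;  a_1 = 3;  x_2 = (x_1 − 3)/7 = -10/19
  x_2 = -10/19;  a_2 = 5;  x_3 = (x_2 − 5)/7 = -15/19
  x_3 = -15/19;  a_3 = 4;  x_4 = (x_3 − 4)/7 = -13/19
  x_4 = -13/19;  a_4 = 3;  x_5 = (x_4 − 3)/7 = -10/19
  x_5 = -10/19;  a_5 = 5;  x_6 = (x_5 − 5)/7 = -15/19
Digits: (5, 3, 5, 4, 3, 5).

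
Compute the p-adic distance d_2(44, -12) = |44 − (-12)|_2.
d_2(44, -12) = 1/8

Step 1 — x − y = 44 − (-12) = 56. Step 2 — v_2(56) = 3 (factor: 56 = (2^3 · 7); the sign does not affect v_p). Step 3 — |x − y|_2 = 2^{-3} = 1/8.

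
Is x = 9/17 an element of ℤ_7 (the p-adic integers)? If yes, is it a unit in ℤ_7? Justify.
x ∈ ℤ_7^× (unit); v_7(x) = 0

ℤ_7 = {x ∈ ℚ_7 : v_7(x) ≥ 0} and ℤ_7^× = {x ∈ ℤ_7 : v_7(x) = 0}. Here v_7(9/17) = v_7(num) − v_7(den) = 0; compare against these criteria.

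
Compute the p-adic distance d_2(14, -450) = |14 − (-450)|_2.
d_2(14, -450) = 1/16

Step 1 — x − y = 14 − (-450) = 464. Step 2 — v_2(464) = 4 (factor: 464 = (2^4 · 29); the sign does not affect v_p). Step 3 — |x − y|_2 = 2^{-4} = 1/16.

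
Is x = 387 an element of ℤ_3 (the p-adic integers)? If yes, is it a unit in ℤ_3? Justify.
x ∈ ℤ_3 but not a unit; v_3(x) = 2 > 0

ℤ_3 = {x ∈ ℚ_3 : v_3(x) ≥ 0} and ℤ_3^× = {x ∈ ℤ_3 : v_3(x) = 0}. Here v_3(387) = v_3(num) − v_3(den) = 2; compare against these criteria.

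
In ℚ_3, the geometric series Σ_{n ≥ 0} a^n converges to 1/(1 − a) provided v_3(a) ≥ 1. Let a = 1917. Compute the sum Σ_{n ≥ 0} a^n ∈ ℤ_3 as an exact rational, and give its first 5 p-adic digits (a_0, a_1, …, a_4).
Σ a^n = 1/(1 − a) = -1/1916;  first 5 digits = (1, 0, 0, 2, 2)

v_3(a) = 3 ≥ 1, so the series converges in ℤ_3 to 1/(1 − a) = 1/(1 − 1917) = -1/1916. Expand this rational in ℤ_3: compute digits iteratively via d_i = x_i mod 3, x_{i+1} = (x_i − d_i)/3. The first 5 digits are (1, 0, 0, 2, 2).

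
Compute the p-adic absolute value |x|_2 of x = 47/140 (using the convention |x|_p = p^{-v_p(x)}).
|47/140|_2 = 4

Step 1 — compute v_2(x) by factoring powers of 2 out of the numerator and denominator: v_2(47/140) = -2. Step 2 — apply |x|_p = p^{-v_p(x)} = 2^{2} = 4.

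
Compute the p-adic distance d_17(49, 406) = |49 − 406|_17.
d_17(49, 406) = 1/17

Step 1 — x − y = 49 − 406 = -357. Step 2 — v_17(-357) = 1 (factor: -357 = −(17^1 · 21); the sign does not affect v_p). Step 3 — |x − y|_17 = 17^{-1} = 1/17.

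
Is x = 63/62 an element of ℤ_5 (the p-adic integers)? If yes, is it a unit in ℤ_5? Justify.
x ∈ ℤ_5^× (unit); v_5(x) = 0

ℤ_5 = {x ∈ ℚ_5 : v_5(x) ≥ 0} and ℤ_5^× = {x ∈ ℤ_5 : v_5(x) = 0}. Here v_5(63/62) = v_5(num) − v_5(den) = 0; compare against these criteria.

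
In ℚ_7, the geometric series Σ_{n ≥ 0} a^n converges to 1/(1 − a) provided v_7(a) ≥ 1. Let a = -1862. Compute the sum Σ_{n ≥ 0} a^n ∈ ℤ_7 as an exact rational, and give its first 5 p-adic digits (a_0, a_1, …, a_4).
Σ a^n = 1/(1 − a) = 1/1863;  first 5 digits = (1, 0, 4, 1, 1)

v_7(a) = 2 ≥ 1, so the series converges in ℤ_7 to 1/(1 − a) = 1/(1 − (-1862)) = 1/1863. Expand this rational in ℤ_7: compute digits iteratively via d_i = x_i mod 7, x_{i+1} = (x_i − d_i)/7. The first 5 digits are (1, 0, 4, 1, 1).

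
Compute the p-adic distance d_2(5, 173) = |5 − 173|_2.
d_2(5, 173) = 1/8

Step 1 — x − y = 5 − 173 = -168. Step 2 — v_2(-168) = 3 (factor: -168 = −(2^3 · 21); the sign does not affect v_p). Step 3 — |x − y|_2 = 2^{-3} = 1/8.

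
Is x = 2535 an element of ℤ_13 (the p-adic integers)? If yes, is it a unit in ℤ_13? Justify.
x ∈ ℤ_13 but not a unit; v_13(x) = 2 > 0

ℤ_13 = {x ∈ ℚ_13 : v_13(x) ≥ 0} and ℤ_13^× = {x ∈ ℤ_13 : v_13(x) = 0}. Here v_13(2535) = v_13(num) − v_13(den) = 2; compare against these criteria.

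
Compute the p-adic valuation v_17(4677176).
v_17(4677176) = 4

v_17(n) is the largest exponent k such that 17^k divides n. Factor out: 4677176 = 17^4 · 56. (Sign doesn't affect v_p.) So v_17(4677176) = 4.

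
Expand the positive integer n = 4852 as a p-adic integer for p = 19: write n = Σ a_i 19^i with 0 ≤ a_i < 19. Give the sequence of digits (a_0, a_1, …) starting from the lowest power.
(a_0, a_1, …) = (7, 8, 13)

Repeated division by 19 gives the digits low-to-high: 4852 = 7 + 8·19^1 + 13·19^2. Digit sequence: (7, 8, 13).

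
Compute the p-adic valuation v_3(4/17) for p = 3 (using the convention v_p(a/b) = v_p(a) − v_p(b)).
v_3(4/17) = 0

Factor powers of 3 from the numerator and denominator of the reduced fraction: 4 = 3^0 · 4 and 17 = 3^0 · 17. Apply v_p(a/b) = v_p(a) − v_p(b): v_3(4/17) = 0 − 0 = 0.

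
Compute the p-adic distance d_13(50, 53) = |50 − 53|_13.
d_13(50, 53) = 1

Step 1 — x − y = 50 − 53 = -3. Step 2 — v_13(-3) = 0 (factor: -3 = −(13^0 · 3); the sign does not affect v_p). Step 3 — |x − y|_13 = 13^{0} = 1.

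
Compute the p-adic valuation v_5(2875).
v_5(2875) = 3

v_5(n) is the largest exponent k such that 5^k divides n. Factor out: 2875 = 5^3 · 23. (Sign doesn't affect v_p.) So v_5(2875) = 3.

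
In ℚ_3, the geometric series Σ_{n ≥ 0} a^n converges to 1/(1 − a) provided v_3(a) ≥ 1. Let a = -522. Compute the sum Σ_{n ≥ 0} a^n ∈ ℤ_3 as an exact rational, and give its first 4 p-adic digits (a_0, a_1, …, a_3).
Σ a^n = 1/(1 − a) = 1/523;  first 4 digits = (1, 0, 2, 1)

v_3(a) = 2 ≥ 1, so the series converges in ℤ_3 to 1/(1 − a) = 1/(1 − (-522)) = 1/523. Expand this rational in ℤ_3: compute digits iteratively via d_i = x_i mod 3, x_{i+1} = (x_i − d_i)/3. The first 4 digits are (1, 0, 2, 1).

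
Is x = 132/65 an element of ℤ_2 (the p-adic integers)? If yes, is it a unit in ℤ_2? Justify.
x ∈ ℤ_2 but not a unit; v_2(x) = 2 > 0

ℤ_2 = {x ∈ ℚ_2 : v_2(x) ≥ 0} and ℤ_2^× = {x ∈ ℤ_2 : v_2(x) = 0}. Here v_2(132/65) = v_2(num) − v_2(den) = 2; compare against these criteria.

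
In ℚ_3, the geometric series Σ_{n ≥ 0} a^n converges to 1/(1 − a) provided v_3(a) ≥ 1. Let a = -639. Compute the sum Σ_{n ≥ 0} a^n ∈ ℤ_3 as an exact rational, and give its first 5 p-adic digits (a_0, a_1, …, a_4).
Σ a^n = 1/(1 − a) = 1/640;  first 5 digits = (1, 0, 1, 0, 2)

v_3(a) = 2 ≥ 1, so the series converges in ℤ_3 to 1/(1 − a) = 1/(1 − (-639)) = 1/640. Expand this rational in ℤ_3: compute digits iteratively via d_i = x_i mod 3, x_{i+1} = (x_i − d_i)/3. The first 5 digits are (1, 0, 1, 0, 2).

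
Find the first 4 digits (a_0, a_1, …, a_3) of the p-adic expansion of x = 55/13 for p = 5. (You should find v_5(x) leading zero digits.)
(a_0, …, a_3) = (0, 2, 4, 3)

v_5(55/13) = 1, so a_0 = ... = a_0 = 0. Factor out: x = 5^1 · u with u = 11/13 a unit in ℤ_5. Expand u iteratively via a_{v+i} = u_i mod 5, u_{i+1} = (u_i − a_{v+i})/5:
  u_0 = 11/13;  a_1 = 2;  u_1 = (u_0 − 2)/5 = -3/13
  u_1 = -3/13;  a_2 = 4;  u_2 = (u_1 − 4)/5 = -11/13
  u_2 = -11/13;  a_3 = 3;  u_3 = (u_2 − 3)/5 = -10/13
Digits: (0, 2, 4, 3).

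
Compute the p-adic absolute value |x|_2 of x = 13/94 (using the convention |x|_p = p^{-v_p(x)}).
|13/94|_2 = 2

Step 1 — compute v_2(x) by factoring powers of 2 out of the numerator and denominator: v_2(13/94) = -1. Step 2 — apply |x|_p = p^{-v_p(x)} = 2^{1} = 2.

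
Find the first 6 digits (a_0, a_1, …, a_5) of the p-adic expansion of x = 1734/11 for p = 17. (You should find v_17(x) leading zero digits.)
(a_0, …, a_5) = (0, 0, 16, 13, 10, 4)

v_17(1734/11) = 2, so a_0 = ... = a_1 = 0. Factor out: x = 17^2 · u with u = 6/11 a unit in ℤ_17. Expand u iteratively via a_{v+i} = u_i mod 17, u_{i+1} = (u_i − a_{v+i})/17:
  u_0 = 6/11;  a_2 = 16;  u_1 = (u_0 − 16)/17 = -10/11
  u_1 = -10/11;  a_3 = 13;  u_2 = (u_1 − 13)/17 = -9/11
  u_2 = -9/11;  a_4 = 10;  u_3 = (u_2 − 10)/17 = -7/11
  u_3 = -7/11;  a_5 = 4;  u_4 = (u_3 − 4)/17 = -3/11
Digits: (0, 0, 16, 13, 10, 4).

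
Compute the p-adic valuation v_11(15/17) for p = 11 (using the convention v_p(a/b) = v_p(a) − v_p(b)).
v_11(15/17) = 0

Factor powers of 11 from the numerator and denominator of the reduced fraction: 15 = 11^0 · 15 and 17 = 11^0 · 17. Apply v_p(a/b) = v_p(a) − v_p(b): v_11(15/17) = 0 − 0 = 0.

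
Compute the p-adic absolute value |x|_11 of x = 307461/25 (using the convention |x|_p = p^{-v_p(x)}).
|307461/25|_11 = 1/14641

Step 1 — compute v_11(x) by factoring powers of 11 out of the numerator and denominator: v_11(307461/25) = 4. Step 2 — apply |x|_p = p^{-v_p(x)} = 11^{-4} = 1/14641.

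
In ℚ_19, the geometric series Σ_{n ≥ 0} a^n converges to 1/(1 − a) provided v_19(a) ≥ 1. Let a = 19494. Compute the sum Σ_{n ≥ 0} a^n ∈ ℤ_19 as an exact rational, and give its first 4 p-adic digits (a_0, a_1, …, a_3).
Σ a^n = 1/(1 − a) = -1/19493;  first 4 digits = (1, 0, 16, 2)

v_19(a) = 2 ≥ 1, so the series converges in ℤ_19 to 1/(1 − a) = 1/(1 − 19494) = -1/19493. Expand this rational in ℤ_19: compute digits iteratively via d_i = x_i mod 19, x_{i+1} = (x_i − d_i)/19. The first 4 digits are (1, 0, 16, 2).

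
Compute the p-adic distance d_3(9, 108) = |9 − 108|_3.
d_3(9, 108) = 1/9

Step 1 — x − y = 9 − 108 = -99. Step 2 — v_3(-99) = 2 (factor: -99 = −(3^2 · 11); the sign does not affect v_p). Step 3 — |x − y|_3 = 3^{-2} = 1/9.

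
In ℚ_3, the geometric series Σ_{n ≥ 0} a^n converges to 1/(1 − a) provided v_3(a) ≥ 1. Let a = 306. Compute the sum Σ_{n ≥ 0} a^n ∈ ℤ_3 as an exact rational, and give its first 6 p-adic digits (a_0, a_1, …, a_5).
Σ a^n = 1/(1 − a) = -1/305;  first 6 digits = (1, 0, 1, 2, 1, 2)

v_3(a) = 2 ≥ 1, so the series converges in ℤ_3 to 1/(1 − a) = 1/(1 − 306) = -1/305. Expand this rational in ℤ_3: compute digits iteratively via d_i = x_i mod 3, x_{i+1} = (x_i − d_i)/3. The first 6 digits are (1, 0, 1, 2, 1, 2).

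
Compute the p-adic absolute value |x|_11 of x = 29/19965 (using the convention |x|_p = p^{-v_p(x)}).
|29/19965|_11 = 1331

Step 1 — compute v_11(x) by factoring powers of 11 out of the numerator and denominator: v_11(29/19965) = -3. Step 2 — apply |x|_p = p^{-v_p(x)} = 11^{3} = 1331.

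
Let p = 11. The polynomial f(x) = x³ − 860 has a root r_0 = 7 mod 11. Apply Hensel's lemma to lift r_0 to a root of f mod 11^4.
r_3 = 7366 (mod 14641)

Hensel: r_{i+1} = r_i − f(r_i)/f′(r_i) mod 11^{i+2}, where f′(x) = 3x². Iterate:
  r_0 = 7 (mod 11)
  r_1 = 106 (mod 121)
  r_2 = 711 (mod 1331)
  r_3 = 7366 (mod 14641)
Final: r = 7366 with f(r) ≡ 0 mod 11^4.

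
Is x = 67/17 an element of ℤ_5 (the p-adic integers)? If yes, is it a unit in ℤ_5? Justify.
x ∈ ℤ_5^× (unit); v_5(x) = 0

ℤ_5 = {x ∈ ℚ_5 : v_5(x) ≥ 0} and ℤ_5^× = {x ∈ ℤ_5 : v_5(x) = 0}. Here v_5(67/17) = v_5(num) − v_5(den) = 0; compare against these criteria.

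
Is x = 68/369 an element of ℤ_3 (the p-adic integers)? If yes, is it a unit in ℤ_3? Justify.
x ∉ ℤ_3 (v_3(x) = -2 < 0)

ℤ_3 = {x ∈ ℚ_3 : v_3(x) ≥ 0} and ℤ_3^× = {x ∈ ℤ_3 : v_3(x) = 0}. Here v_3(68/369) = v_3(num) − v_3(den) = -2; compare against these criteria.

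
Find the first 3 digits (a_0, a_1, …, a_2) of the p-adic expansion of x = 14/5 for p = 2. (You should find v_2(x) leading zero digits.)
(a_0, …, a_2) = (0, 1, 1)

v_2(14/5) = 1, so a_0 = ... = a_0 = 0. Factor out: x = 2^1 · u with u = 7/5 a unit in ℤ_2. Expand u iteratively via a_{v+i} = u_i mod 2, u_{i+1} = (u_i − a_{v+i})/2:
  u_0 = 7/5;  a_1 = 1;  u_1 = (u_0 − 1)/2 = 1/5
  u_1 = 1/5;  a_2 = 1;  u_2 = (u_1 − 1)/2 = -2/5
Digits: (0, 1, 1).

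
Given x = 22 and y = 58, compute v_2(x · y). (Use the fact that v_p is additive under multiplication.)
v_2(1276) = 2

v_p(x) = 1 (factor: 22 = 2^1 · 11); v_p(y) = 1 (factor: 58 = 2^1 · 29). Additivity: v_p(xy) = v_p(x) + v_p(y) = 1 + 1 = 2. (Direct check: xy = 1276 = 2^2 · (319).)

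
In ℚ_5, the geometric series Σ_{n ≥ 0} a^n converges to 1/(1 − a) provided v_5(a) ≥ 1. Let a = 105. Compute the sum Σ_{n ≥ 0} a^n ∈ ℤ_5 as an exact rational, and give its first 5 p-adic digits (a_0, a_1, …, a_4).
Σ a^n = 1/(1 − a) = -1/104;  first 5 digits = (1, 1, 0, 0, 1)

v_5(a) = 1 ≥ 1, so the series converges in ℤ_5 to 1/(1 − a) = 1/(1 − 105) = -1/104. Expand this rational in ℤ_5: compute digits iteratively via d_i = x_i mod 5, x_{i+1} = (x_i − d_i)/5. The first 5 digits are (1, 1, 0, 0, 1).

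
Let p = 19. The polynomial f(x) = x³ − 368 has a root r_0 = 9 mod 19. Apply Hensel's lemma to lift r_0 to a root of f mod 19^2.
r_1 = 9 (mod 361)

Hensel: r_{i+1} = r_i − f(r_i)/f′(r_i) mod 19^{i+2}, where f′(x) = 3x². Iterate:
  r_0 = 9 (mod 19)
  r_1 = 9 (mod 361)
Final: r = 9 with f(r) ≡ 0 mod 19^2.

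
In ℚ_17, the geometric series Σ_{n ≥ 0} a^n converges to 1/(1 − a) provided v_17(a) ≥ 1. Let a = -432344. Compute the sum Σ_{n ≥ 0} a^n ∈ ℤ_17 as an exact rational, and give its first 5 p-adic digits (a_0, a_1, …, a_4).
Σ a^n = 1/(1 − a) = 1/432345;  first 5 digits = (1, 0, 0, 14, 11)

v_17(a) = 3 ≥ 1, so the series converges in ℤ_17 to 1/(1 − a) = 1/(1 − (-432344)) = 1/432345. Expand this rational in ℤ_17: compute digits iteratively via d_i = x_i mod 17, x_{i+1} = (x_i − d_i)/17. The first 5 digits are (1, 0, 0, 14, 11).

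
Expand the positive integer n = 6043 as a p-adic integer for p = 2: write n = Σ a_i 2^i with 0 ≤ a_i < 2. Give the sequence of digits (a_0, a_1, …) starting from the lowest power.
(a_0, a_1, …) = (1, 1, 0, 1, 1, 0, 0, 1, 1, 1, 1, 0, 1)

Repeated division by 2 gives the digits low-to-high: 6043 = 1 + 1·2^1 + 1·2^3 + 1·2^4 + 1·2^7 + 1·2^8 + 1·2^9 + 1·2^10 + 1·2^12. Digit sequence: (1, 1, 0, 1, 1, 0, 0, 1, 1, 1, 1, 0, 1).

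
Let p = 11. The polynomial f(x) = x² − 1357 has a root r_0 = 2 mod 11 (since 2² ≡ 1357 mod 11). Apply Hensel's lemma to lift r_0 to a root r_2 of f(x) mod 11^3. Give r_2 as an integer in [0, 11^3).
r_2 = 915 (mod 1331)

Hensel's recurrence: r_{i+1} = r_i − f(r_i)·(f′(r_i))^{-1} mod 11^{i+2}, with f′(x) = 2x. Iterate:
  r_0 = 2 (mod 11)
  r_1 = 68 (mod 121)
  r_2 = 915 (mod 1331)
Final: r_2 = 915, and one checks f(r_2) ≡ 0 mod 11^3.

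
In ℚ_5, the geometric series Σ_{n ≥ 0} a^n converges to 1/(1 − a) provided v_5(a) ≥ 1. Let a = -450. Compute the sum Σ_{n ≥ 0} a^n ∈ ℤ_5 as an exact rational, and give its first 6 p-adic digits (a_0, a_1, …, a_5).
Σ a^n = 1/(1 − a) = 1/451;  first 6 digits = (1, 0, 2, 1, 3, 4)

v_5(a) = 2 ≥ 1, so the series converges in ℤ_5 to 1/(1 − a) = 1/(1 − (-450)) = 1/451. Expand this rational in ℤ_5: compute digits iteratively via d_i = x_i mod 5, x_{i+1} = (x_i − d_i)/5. The first 6 digits are (1, 0, 2, 1, 3, 4).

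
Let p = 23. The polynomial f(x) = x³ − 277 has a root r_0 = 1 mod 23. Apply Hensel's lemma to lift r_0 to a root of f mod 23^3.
r_2 = 3796 (mod 12167)

Hensel: r_{i+1} = r_i − f(r_i)/f′(r_i) mod 23^{i+2}, where f′(x) = 3x². Iterate:
  r_0 = 1 (mod 23)
  r_1 = 93 (mod 529)
  r_2 = 3796 (mod 12167)
Final: r = 3796 with f(r) ≡ 0 mod 23^3.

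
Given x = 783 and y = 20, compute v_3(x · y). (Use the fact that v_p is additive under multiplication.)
v_3(15660) = 3

v_p(x) = 3 (factor: 783 = 3^3 · 29); v_p(y) = 0 (factor: 20 = 3^0 · 20). Additivity: v_p(xy) = v_p(x) + v_p(y) = 3 + 0 = 3. (Direct check: xy = 15660 = 3^3 · (580).)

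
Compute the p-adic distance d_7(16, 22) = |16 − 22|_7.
d_7(16, 22) = 1

Step 1 — x − y = 16 − 22 = -6. Step 2 — v_7(-6) = 0 (factor: -6 = −(7^0 · 6); the sign does not affect v_p). Step 3 — |x − y|_7 = 7^{0} = 1.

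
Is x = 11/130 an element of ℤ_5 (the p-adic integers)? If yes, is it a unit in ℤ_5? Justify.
x ∉ ℤ_5 (v_5(x) = -1 < 0)

ℤ_5 = {x ∈ ℚ_5 : v_5(x) ≥ 0} and ℤ_5^× = {x ∈ ℤ_5 : v_5(x) = 0}. Here v_5(11/130) = v_5(num) − v_5(den) = -1; compare against these criteria.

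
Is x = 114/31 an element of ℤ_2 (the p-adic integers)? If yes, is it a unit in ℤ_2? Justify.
x ∈ ℤ_2 but not a unit; v_2(x) = 1 > 0

ℤ_2 = {x ∈ ℚ_2 : v_2(x) ≥ 0} and ℤ_2^× = {x ∈ ℤ_2 : v_2(x) = 0}. Here v_2(114/31) = v_2(num) − v_2(den) = 1; compare against these criteria.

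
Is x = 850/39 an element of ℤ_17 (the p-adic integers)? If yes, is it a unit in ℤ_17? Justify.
x ∈ ℤ_17 but not a unit; v_17(x) = 1 > 0

ℤ_17 = {x ∈ ℚ_17 : v_17(x) ≥ 0} and ℤ_17^× = {x ∈ ℤ_17 : v_17(x) = 0}. Here v_17(850/39) = v_17(num) − v_17(den) = 1; compare against these criteria.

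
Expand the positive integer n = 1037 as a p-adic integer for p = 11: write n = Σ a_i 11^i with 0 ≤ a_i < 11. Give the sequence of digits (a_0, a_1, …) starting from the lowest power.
(a_0, a_1, …) = (3, 6, 8)

Repeated division by 11 gives the digits low-to-high: 1037 = 3 + 6·11^1 + 8·11^2. Digit sequence: (3, 6, 8).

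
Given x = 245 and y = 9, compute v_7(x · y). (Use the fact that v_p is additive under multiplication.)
v_7(2205) = 2

v_p(x) = 2 (factor: 245 = 7^2 · 5); v_p(y) = 0 (factor: 9 = 7^0 · 9). Additivity: v_p(xy) = v_p(x) + v_p(y) = 2 + 0 = 2. (Direct check: xy = 2205 = 7^2 · (45).)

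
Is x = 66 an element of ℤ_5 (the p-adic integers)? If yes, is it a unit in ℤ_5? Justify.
x ∈ ℤ_5^× (unit); v_5(x) = 0

ℤ_5 = {x ∈ ℚ_5 : v_5(x) ≥ 0} and ℤ_5^× = {x ∈ ℤ_5 : v_5(x) = 0}. Here v_5(66) = v_5(num) − v_5(den) = 0; compare against these criteria.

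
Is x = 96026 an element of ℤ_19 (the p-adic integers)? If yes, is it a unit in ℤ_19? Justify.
x ∈ ℤ_19 but not a unit; v_19(x) = 3 > 0

ℤ_19 = {x ∈ ℚ_19 : v_19(x) ≥ 0} and ℤ_19^× = {x ∈ ℤ_19 : v_19(x) = 0}. Here v_19(96026) = v_19(num) − v_19(den) = 3; compare against these criteria.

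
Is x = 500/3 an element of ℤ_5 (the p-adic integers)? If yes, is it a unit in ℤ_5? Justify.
x ∈ ℤ_5 but not a unit; v_5(x) = 3 > 0

ℤ_5 = {x ∈ ℚ_5 : v_5(x) ≥ 0} and ℤ_5^× = {x ∈ ℤ_5 : v_5(x) = 0}. Here v_5(500/3) = v_5(num) − v_5(den) = 3; compare against these criteria.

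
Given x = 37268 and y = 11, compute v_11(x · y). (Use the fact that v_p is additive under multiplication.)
v_11(409948) = 4

v_p(x) = 3 (factor: 37268 = 11^3 · 28); v_p(y) = 1 (factor: 11 = 11^1 · 1). Additivity: v_p(xy) = v_p(x) + v_p(y) = 3 + 1 = 4. (Direct check: xy = 409948 = 11^4 · (28).)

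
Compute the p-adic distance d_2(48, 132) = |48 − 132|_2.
d_2(48, 132) = 1/4

Step 1 — x − y = 48 − 132 = -84. Step 2 — v_2(-84) = 2 (factor: -84 = −(2^2 · 21); the sign does not affect v_p). Step 3 — |x − y|_2 = 2^{-2} = 1/4.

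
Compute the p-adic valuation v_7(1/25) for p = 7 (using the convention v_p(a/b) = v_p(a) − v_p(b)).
v_7(1/25) = 0

Factor powers of 7 from the numerator and denominator of the reduced fraction: 1 = 7^0 · 1 and 25 = 7^0 · 25. Apply v_p(a/b) = v_p(a) − v_p(b): v_7(1/25) = 0 − 0 = 0.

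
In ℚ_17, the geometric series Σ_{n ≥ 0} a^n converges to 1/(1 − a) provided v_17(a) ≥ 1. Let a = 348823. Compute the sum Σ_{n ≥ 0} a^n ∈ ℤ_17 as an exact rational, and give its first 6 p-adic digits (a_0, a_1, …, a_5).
Σ a^n = 1/(1 − a) = -1/348822;  first 6 digits = (1, 0, 0, 3, 4, 0)

v_17(a) = 3 ≥ 1, so the series converges in ℤ_17 to 1/(1 − a) = 1/(1 − 348823) = -1/348822. Expand this rational in ℤ_17: compute digits iteratively via d_i = x_i mod 17, x_{i+1} = (x_i − d_i)/17. The first 6 digits are (1, 0, 0, 3, 4, 0).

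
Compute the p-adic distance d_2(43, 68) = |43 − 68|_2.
d_2(43, 68) = 1

Step 1 — x − y = 43 − 68 = -25. Step 2 — v_2(-25) = 0 (factor: -25 = −(2^0 · 25); the sign does not affect v_p). Step 3 — |x − y|_2 = 2^{0} = 1.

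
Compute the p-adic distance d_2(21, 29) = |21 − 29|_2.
d_2(21, 29) = 1/8

Step 1 — x − y = 21 − 29 = -8. Step 2 — v_2(-8) = 3 (factor: -8 = −(2^3 · 1); the sign does not affect v_p). Step 3 — |x − y|_2 = 2^{-3} = 1/8.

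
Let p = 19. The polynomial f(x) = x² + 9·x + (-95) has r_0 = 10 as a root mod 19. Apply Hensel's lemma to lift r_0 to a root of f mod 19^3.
r_2 = 181 (mod 6859)

Hensel: r_{i+1} = r_i − f(r_i)·(f′(r_i))^{-1} mod 19^{i+2}, f′(x) = 2x + 9. Iterate:
  r_0 = 10 (mod 19)
  r_1 = 181 (mod 361)
  r_2 = 181 (mod 6859)
Final: r = 181 satisfies f(r) ≡ 0 mod 19^3.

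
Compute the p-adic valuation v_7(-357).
v_7(-357) = 1

v_7(n) is the largest exponent k such that 7^k divides n. Factor out: -357 = -7^1 · 51. (Sign doesn't affect v_p.) So v_7(-357) = 1.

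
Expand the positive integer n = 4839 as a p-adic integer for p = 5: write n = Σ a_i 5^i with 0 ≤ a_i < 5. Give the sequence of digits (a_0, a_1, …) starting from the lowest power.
(a_0, a_1, …) = (4, 2, 3, 3, 2, 1)

Repeated division by 5 gives the digits low-to-high: 4839 = 4 + 2·5^1 + 3·5^2 + 3·5^3 + 2·5^4 + 1·5^5. Digit sequence: (4, 2, 3, 3, 2, 1).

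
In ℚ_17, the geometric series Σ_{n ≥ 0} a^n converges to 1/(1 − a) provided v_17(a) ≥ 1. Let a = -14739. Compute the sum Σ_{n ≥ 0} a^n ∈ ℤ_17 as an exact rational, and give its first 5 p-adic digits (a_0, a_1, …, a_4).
Σ a^n = 1/(1 − a) = 1/14740;  first 5 digits = (1, 0, 0, 14, 16)

v_17(a) = 3 ≥ 1, so the series converges in ℤ_17 to 1/(1 − a) = 1/(1 − (-14739)) = 1/14740. Expand this rational in ℤ_17: compute digits iteratively via d_i = x_i mod 17, x_{i+1} = (x_i − d_i)/17. The first 5 digits are (1, 0, 0, 14, 16).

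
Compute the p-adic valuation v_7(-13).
v_7(-13) = 0

v_7(n) is the largest exponent k such that 7^k divides n. Factor out: -13 = -7^0 · 13. (Sign doesn't affect v_p.) So v_7(-13) = 0.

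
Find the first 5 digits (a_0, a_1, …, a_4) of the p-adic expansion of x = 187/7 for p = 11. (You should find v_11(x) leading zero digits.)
(a_0, …, a_4) = (0, 4, 3, 6, 1)

v_11(187/7) = 1, so a_0 = ... = a_0 = 0. Factor out: x = 11^1 · u with u = 17/7 a unit in ℤ_11. Expand u iteratively via a_{v+i} = u_i mod 11, u_{i+1} = (u_i − a_{v+i})/11:
  u_0 = 17/7;  a_1 = 4;  u_1 = (u_0 − 4)/11 = -1/7
  u_1 = -1/7;  a_2 = 3;  u_2 = (u_1 − 3)/11 = -2/7
  u_2 = -2/7;  a_3 = 6;  u_3 = (u_2 − 6)/11 = -4/7
  u_3 = -4/7;  a_4 = 1;  u_4 = (u_3 − 1)/11 = -1/7
Digits: (0, 4, 3, 6, 1).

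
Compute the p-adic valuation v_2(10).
v_2(10) = 1

v_2(n) is the largest exponent k such that 2^k divides n. Factor out: 10 = 2^1 · 5. (Sign doesn't affect v_p.) So v_2(10) = 1.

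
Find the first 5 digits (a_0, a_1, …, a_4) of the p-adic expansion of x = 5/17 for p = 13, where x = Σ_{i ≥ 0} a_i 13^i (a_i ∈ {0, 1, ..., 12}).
(a_0, …, a_4) = (11, 3, 2, 9, 10)

v_13(5/17) = 0 (numerator and denominator both coprime to 13), so x ∈ ℤ_13^×. Compute digits iteratively via a_i = x_i mod 13, x_{i+1} = (x_i − a_i)/13, with x_0 = x:
  x_0 = 5/17;  a_0 = 11;  x_1 = (x_0 − 11)/13 = -14/17
  x_1 = -14/17;  a_1 = 3;  x_2 = (x_1 − 3)/13 = -5/17
  x_2 = -5/17;  a_2 = 2;  x_3 = (x_2 − 2)/13 = -3/17
  x_3 = -3/17;  a_3 = 9;  x_4 = (x_3 − 9)/13 = -12/17
  x_4 = -12/17;  a_4 = 10;  x_5 = (x_4 − 10)/13 = -14/17
Digits: (11, 3, 2, 9, 10).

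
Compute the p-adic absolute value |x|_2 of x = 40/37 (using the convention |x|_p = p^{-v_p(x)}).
|40/37|_2 = 1/8

Step 1 — compute v_2(x) by factoring powers of 2 out of the numerator and denominator: v_2(40/37) = 3. Step 2 — apply |x|_p = p^{-v_p(x)} = 2^{-3} = 1/8.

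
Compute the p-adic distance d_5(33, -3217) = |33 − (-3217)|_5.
d_5(33, -3217) = 1/125

Step 1 — x − y = 33 − (-3217) = 3250. Step 2 — v_5(3250) = 3 (factor: 3250 = (5^3 · 26); the sign does not affect v_p). Step 3 — |x − y|_5 = 5^{-3} = 1/125.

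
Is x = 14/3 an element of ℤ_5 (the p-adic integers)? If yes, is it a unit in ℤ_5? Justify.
x ∈ ℤ_5^× (unit); v_5(x) = 0

ℤ_5 = {x ∈ ℚ_5 : v_5(x) ≥ 0} and ℤ_5^× = {x ∈ ℤ_5 : v_5(x) = 0}. Here v_5(14/3) = v_5(num) − v_5(den) = 0; compare against these criteria.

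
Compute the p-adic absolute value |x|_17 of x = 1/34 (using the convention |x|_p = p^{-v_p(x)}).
|1/34|_17 = 17

Step 1 — compute v_17(x) by factoring powers of 17 out of the numerator and denominator: v_17(1/34) = -1. Step 2 — apply |x|_p = p^{-v_p(x)} = 17^{1} = 17.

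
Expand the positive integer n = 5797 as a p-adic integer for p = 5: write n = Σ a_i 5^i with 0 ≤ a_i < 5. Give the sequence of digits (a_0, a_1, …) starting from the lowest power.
(a_0, a_1, …) = (2, 4, 1, 1, 4, 1)

Repeated division by 5 gives the digits low-to-high: 5797 = 2 + 4·5^1 + 1·5^2 + 1·5^3 + 4·5^4 + 1·5^5. Digit sequence: (2, 4, 1, 1, 4, 1).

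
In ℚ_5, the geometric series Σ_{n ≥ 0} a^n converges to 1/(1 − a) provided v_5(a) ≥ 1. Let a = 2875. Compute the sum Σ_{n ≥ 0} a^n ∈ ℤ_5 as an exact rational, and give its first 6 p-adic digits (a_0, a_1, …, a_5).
Σ a^n = 1/(1 − a) = -1/2874;  first 6 digits = (1, 0, 0, 3, 4, 0)

v_5(a) = 3 ≥ 1, so the series converges in ℤ_5 to 1/(1 − a) = 1/(1 − 2875) = -1/2874. Expand this rational in ℤ_5: compute digits iteratively via d_i = x_i mod 5, x_{i+1} = (x_i − d_i)/5. The first 6 digits are (1, 0, 0, 3, 4, 0).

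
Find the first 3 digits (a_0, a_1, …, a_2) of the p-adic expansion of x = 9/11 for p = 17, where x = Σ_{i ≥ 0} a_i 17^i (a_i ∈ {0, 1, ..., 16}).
(a_0, …, a_2) = (7, 12, 7)

v_17(9/11) = 0 (numerator and denominator both coprime to 17), so x ∈ ℤ_17^×. Compute digits iteratively via a_i = x_i mod 17, x_{i+1} = (x_i − a_i)/17, with x_0 = x:
  x_0 = 9/11;  a_0 = 7;  x_1 = (x_0 − 7)/17 = -4/11
  x_1 = -4/11;  a_1 = 12;  x_2 = (x_1 − 12)/17 = -8/11
  x_2 = -8/11;  a_2 = 7;  x_3 = (x_2 − 7)/17 = -5/11
Digits: (7, 12, 7).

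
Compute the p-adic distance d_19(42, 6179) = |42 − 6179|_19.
d_19(42, 6179) = 1/361

Step 1 — x − y = 42 − 6179 = -6137. Step 2 — v_19(-6137) = 2 (factor: -6137 = −(19^2 · 17); the sign does not affect v_p). Step 3 — |x − y|_19 = 19^{-2} = 1/361.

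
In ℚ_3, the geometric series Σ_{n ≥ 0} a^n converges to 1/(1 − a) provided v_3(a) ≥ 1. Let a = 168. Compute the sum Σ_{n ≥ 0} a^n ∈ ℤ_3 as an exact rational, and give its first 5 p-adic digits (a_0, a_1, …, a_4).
Σ a^n = 1/(1 − a) = -1/167;  first 5 digits = (1, 2, 1, 0, 0)

v_3(a) = 1 ≥ 1, so the series converges in ℤ_3 to 1/(1 − a) = 1/(1 − 168) = -1/167. Expand this rational in ℤ_3: compute digits iteratively via d_i = x_i mod 3, x_{i+1} = (x_i − d_i)/3. The first 5 digits are (1, 2, 1, 0, 0).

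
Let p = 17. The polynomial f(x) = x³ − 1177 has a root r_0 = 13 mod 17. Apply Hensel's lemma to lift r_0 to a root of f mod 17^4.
r_3 = 13358 (mod 83521)

Hensel: r_{i+1} = r_i − f(r_i)/f′(r_i) mod 17^{i+2}, where f′(x) = 3x². Iterate:
  r_0 = 13 (mod 17)
  r_1 = 64 (mod 289)
  r_2 = 3532 (mod 4913)
  r_3 = 13358 (mod 83521)
Final: r = 13358 with f(r) ≡ 0 mod 17^4.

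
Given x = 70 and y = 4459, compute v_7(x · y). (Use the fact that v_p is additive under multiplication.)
v_7(312130) = 4

v_p(x) = 1 (factor: 70 = 7^1 · 10); v_p(y) = 3 (factor: 4459 = 7^3 · 13). Additivity: v_p(xy) = v_p(x) + v_p(y) = 1 + 3 = 4. (Direct check: xy = 312130 = 7^4 · (130).)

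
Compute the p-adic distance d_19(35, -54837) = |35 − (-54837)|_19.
d_19(35, -54837) = 1/6859

Step 1 — x − y = 35 − (-54837) = 54872. Step 2 — v_19(54872) = 3 (factor: 54872 = (19^3 · 8); the sign does not affect v_p). Step 3 — |x − y|_19 = 19^{-3} = 1/6859.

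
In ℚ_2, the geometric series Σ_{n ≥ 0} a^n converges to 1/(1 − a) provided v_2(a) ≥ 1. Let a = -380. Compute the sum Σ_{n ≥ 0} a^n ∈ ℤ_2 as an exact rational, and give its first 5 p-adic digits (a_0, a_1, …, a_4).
Σ a^n = 1/(1 − a) = 1/381;  first 5 digits = (1, 0, 1, 0, 1)

v_2(a) = 2 ≥ 1, so the series converges in ℤ_2 to 1/(1 − a) = 1/(1 − (-380)) = 1/381. Expand this rational in ℤ_2: compute digits iteratively via d_i = x_i mod 2, x_{i+1} = (x_i − d_i)/2. The first 5 digits are (1, 0, 1, 0, 1).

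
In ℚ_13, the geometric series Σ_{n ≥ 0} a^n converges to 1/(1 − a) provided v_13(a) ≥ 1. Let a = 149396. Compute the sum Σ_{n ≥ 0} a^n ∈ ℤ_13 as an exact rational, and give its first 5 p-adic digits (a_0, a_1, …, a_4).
Σ a^n = 1/(1 − a) = -1/149395;  first 5 digits = (1, 0, 0, 3, 5)

v_13(a) = 3 ≥ 1, so the series converges in ℤ_13 to 1/(1 − a) = 1/(1 − 149396) = -1/149395. Expand this rational in ℤ_13: compute digits iteratively via d_i = x_i mod 13, x_{i+1} = (x_i − d_i)/13. The first 5 digits are (1, 0, 0, 3, 5).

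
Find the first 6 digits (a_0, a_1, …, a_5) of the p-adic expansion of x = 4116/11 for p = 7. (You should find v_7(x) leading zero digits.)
(a_0, …, a_5) = (0, 0, 0, 3, 1, 3)

v_7(4116/11) = 3, so a_0 = ... = a_2 = 0. Factor out: x = 7^3 · u with u = 12/11 a unit in ℤ_7. Expand u iteratively via a_{v+i} = u_i mod 7, u_{i+1} = (u_i − a_{v+i})/7:
  u_0 = 12/11;  a_3 = 3;  u_1 = (u_0 − 3)/7 = -3/11
  u_1 = -3/11;  a_4 = 1;  u_2 = (u_1 − 1)/7 = -2/11
  u_2 = -2/11;  a_5 = 3;  u_3 = (u_2 − 3)/7 = -5/11
Digits: (0, 0, 0, 3, 1, 3).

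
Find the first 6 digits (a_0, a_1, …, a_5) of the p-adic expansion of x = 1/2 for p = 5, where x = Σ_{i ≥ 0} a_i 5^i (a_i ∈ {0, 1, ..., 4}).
(a_0, …, a_5) = (3, 2, 2, 2, 2, 2)

v_5(1/2) = 0 (numerator and denominator both coprime to 5), so x ∈ ℤ_5^×. Compute digits iteratively via a_i = x_i mod 5, x_{i+1} = (x_i − a_i)/5, with x_0 = x:
  x_0 = 1/2;  a_0 = 3;  x_1 = (x_0 − 3)/5 = -1/2
  x_1 = -1/2;  a_1 = 2;  x_2 = (x_1 − 2)/5 = -1/2
  x_2 = -1/2;  a_2 = 2;  x_3 = (x_2 − 2)/5 = -1/2
  x_3 = -1/2;  a_3 = 2;  x_4 = (x_3 − 2)/5 = -1/2
  x_4 = -1/2;  a_4 = 2;  x_5 = (x_4 − 2)/5 = -1/2
  x_5 = -1/2;  a_5 = 2;  x_6 = (x_5 − 2)/5 = -1/2
Digits: (3, 2, 2, 2, 2, 2).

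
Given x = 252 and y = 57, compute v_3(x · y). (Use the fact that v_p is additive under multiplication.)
v_3(14364) = 3

v_p(x) = 2 (factor: 252 = 3^2 · 28); v_p(y) = 1 (factor: 57 = 3^1 · 19). Additivity: v_p(xy) = v_p(x) + v_p(y) = 2 + 1 = 3. (Direct check: xy = 14364 = 3^3 · (532).)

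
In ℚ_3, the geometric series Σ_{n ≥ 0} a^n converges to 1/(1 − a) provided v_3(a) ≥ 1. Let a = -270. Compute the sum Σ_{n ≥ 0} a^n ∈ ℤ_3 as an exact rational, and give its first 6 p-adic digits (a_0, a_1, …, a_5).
Σ a^n = 1/(1 − a) = 1/271;  first 6 digits = (1, 0, 0, 2, 2, 1)

v_3(a) = 3 ≥ 1, so the series converges in ℤ_3 to 1/(1 − a) = 1/(1 − (-270)) = 1/271. Expand this rational in ℤ_3: compute digits iteratively via d_i = x_i mod 3, x_{i+1} = (x_i − d_i)/3. The first 6 digits are (1, 0, 0, 2, 2, 1).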